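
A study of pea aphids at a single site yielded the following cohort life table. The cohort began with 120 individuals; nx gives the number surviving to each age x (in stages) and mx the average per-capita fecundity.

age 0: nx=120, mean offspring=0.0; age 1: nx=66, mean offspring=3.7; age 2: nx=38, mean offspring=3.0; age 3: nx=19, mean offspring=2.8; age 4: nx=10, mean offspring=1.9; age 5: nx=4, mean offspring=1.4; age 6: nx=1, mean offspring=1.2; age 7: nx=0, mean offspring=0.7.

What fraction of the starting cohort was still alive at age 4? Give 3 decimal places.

0.083

l_4 = n_4/n_0 = 10/120 = 0.083333… → 0.083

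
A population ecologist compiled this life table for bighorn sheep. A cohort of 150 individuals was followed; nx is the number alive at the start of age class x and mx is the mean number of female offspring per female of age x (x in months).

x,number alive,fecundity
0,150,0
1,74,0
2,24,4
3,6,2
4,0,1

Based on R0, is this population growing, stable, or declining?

declining

lx = nx/n0 = nx/150: 1, 0.49333…, 0.16, 0.04, 0
R0 = Σ lx·mx = 0 + 0 + 0.64 + 0.08 + 0 = 0.72…
R0 < 1, so the population is declining.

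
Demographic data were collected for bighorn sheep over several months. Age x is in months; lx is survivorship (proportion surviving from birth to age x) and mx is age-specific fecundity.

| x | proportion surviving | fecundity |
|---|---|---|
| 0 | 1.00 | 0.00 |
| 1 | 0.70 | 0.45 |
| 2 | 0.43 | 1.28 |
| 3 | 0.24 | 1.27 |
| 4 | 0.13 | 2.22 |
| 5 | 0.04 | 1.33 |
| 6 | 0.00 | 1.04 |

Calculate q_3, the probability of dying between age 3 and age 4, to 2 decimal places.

q_3 = (l_3 − l_4) / l_3 = (0.24 − 0.13) / 0.24
     = 0.11 / 0.24 = 0.458333… → 0.46

0.46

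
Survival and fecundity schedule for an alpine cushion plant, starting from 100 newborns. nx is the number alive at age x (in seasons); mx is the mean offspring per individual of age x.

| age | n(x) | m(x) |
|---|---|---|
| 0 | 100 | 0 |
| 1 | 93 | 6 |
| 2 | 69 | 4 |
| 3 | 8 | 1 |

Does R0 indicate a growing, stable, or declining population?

growing

lx = nx/n0 = nx/100: 1, 0.93, 0.69, 0.08
R0 = Σ lx·mx = 0 + 5.58 + 2.76 + 0.08 = 8.42
R0 > 1, so the population is growing.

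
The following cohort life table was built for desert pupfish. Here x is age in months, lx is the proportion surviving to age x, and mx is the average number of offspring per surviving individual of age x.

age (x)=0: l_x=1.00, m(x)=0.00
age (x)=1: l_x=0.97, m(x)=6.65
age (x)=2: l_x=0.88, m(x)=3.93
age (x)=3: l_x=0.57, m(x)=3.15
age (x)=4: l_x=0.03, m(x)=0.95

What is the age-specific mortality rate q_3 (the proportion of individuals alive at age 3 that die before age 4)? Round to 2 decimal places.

q_3 = (l_3 − l_4) / l_3 = (0.57 − 0.03) / 0.57
     = 0.54 / 0.57 = 0.947368… → 0.95

0.95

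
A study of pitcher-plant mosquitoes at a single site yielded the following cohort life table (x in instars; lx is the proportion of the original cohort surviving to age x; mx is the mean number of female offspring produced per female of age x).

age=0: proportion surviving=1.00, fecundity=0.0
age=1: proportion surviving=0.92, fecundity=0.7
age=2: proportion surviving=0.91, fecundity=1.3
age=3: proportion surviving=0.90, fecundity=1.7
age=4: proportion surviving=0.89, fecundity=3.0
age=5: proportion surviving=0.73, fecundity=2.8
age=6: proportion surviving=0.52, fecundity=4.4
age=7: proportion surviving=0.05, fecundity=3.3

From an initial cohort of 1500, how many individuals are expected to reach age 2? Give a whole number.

Expected survivors = N0 · l_2 = 1500 × 0.91 = 1365 → 1365

1365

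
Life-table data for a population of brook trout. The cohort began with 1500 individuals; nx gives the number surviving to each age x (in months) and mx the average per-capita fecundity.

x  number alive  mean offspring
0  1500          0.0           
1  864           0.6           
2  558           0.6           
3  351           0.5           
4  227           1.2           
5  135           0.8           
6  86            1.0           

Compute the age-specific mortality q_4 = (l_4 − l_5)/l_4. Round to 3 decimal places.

lx = nx/n0 = nx/1500: 1, 0.576, 0.372, 0.234, 0.15133…, 0.09, 0.05733…
q_4 = (l_4 − l_5) / l_4 = (0.151333… − 0.09) / 0.151333…
     = 0.061333… / 0.151333… = 0.405286… → 0.405

0.405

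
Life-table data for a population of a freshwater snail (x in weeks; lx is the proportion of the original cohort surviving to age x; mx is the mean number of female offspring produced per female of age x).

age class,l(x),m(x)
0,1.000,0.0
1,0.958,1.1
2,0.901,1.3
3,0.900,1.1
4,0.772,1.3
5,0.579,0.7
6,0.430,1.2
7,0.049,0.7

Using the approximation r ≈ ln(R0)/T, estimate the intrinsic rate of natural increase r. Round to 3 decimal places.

R0 = Σ lx·mx = 0 + 1.0538 + 1.1713 + 0.99 + 1.0036 + 0.4053 + 0.516 + 0.0343 = 5.1743
Σ x·lx·mx = 15.7434; T = 15.7434/5.1743 = 3.04261…
r ≈ ln(R0)/T = ln(5.1743)/3.04261… = 0.54023… → 0.540

0.540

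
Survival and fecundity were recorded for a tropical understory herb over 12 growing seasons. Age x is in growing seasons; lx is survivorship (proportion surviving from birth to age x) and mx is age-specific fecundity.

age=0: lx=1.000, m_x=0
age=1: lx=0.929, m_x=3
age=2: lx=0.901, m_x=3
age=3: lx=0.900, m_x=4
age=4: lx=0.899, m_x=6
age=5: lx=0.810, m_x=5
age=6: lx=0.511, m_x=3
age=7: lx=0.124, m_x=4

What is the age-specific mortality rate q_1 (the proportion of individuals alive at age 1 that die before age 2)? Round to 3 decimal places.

q_1 = (l_1 − l_2) / l_1 = (0.929 − 0.901) / 0.929
     = 0.028 / 0.929 = 0.03014… → 0.030

0.030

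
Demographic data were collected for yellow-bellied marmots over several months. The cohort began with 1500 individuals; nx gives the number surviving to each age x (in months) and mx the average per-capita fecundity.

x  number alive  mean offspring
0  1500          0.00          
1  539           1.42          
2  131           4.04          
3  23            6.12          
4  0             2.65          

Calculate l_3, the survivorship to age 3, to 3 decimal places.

0.015

l_3 = n_3/n_0 = 23/1500 = 0.015333… → 0.015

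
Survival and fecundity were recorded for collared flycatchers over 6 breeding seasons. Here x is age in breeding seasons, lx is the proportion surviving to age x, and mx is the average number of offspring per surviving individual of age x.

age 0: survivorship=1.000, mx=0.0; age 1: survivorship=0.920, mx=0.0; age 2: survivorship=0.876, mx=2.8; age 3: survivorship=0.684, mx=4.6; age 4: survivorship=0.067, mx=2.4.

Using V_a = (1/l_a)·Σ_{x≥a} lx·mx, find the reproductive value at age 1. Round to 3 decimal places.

lx·mx for x ≥ 1: 0, 2.4528, 3.1464, 0.1608 → sum = 5.76
V_1 = 5.76 / l_1 = 5.76 / 0.92 = 6.26087… → 6.261

6.261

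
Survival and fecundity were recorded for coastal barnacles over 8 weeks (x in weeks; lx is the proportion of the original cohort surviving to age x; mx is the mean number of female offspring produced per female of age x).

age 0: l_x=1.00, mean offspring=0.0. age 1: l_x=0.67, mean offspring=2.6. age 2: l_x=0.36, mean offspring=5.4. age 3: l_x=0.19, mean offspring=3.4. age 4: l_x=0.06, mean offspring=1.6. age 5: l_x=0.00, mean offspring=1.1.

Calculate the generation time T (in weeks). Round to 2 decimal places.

1.80

lx·mx: 0, 1.742, 1.944, 0.646, 0.096, 0 → R0 = 4.428
x·lx·mx: 0, 1.742, 3.888, 1.938, 0.384, 0 → Σ = 7.952
T = 7.952 / 4.428 = 1.795845… → 1.80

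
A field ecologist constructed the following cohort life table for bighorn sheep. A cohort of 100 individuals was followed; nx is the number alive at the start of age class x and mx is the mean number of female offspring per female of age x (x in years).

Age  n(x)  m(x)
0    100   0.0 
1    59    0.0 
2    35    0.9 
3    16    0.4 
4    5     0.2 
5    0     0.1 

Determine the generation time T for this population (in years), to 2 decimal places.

lx = nx/n0 = nx/100: 1, 0.59, 0.35, 0.16, 0.05, 0
lx·mx: 0, 0, 0.315, 0.064, 0.01, 0 → R0 = 0.389
x·lx·mx: 0, 0, 0.63, 0.192, 0.04, 0 → Σ = 0.862
T = 0.862 / 0.389 = 2.215938… → 2.22

2.22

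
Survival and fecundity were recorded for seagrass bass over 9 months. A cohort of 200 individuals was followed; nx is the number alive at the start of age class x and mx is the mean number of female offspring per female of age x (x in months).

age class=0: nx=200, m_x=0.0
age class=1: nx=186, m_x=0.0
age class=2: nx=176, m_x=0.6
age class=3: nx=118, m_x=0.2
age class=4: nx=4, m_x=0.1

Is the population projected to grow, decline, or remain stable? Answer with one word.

lx = nx/n0 = nx/200: 1, 0.93, 0.88, 0.59, 0.02
R0 = Σ lx·mx = 0 + 0 + 0.528 + 0.118 + 0.002 = 0.648
R0 < 1, so the population is declining.

declining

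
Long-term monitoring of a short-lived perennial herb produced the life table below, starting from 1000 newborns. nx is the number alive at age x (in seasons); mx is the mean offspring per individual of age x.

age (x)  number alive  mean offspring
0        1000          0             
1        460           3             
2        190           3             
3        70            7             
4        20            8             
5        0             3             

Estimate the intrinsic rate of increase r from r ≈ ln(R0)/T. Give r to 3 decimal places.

0.537

lx = nx/n0 = nx/1000: 1, 0.46, 0.19, 0.07, 0.02, 0
R0 = Σ lx·mx = 0 + 1.38 + 0.57 + 0.49 + 0.16 + 0 = 2.6
Σ x·lx·mx = 4.63; T = 4.63/2.6 = 1.78077…
r ≈ ln(R0)/T = ln(2.6)/1.78077… = 0.53657… → 0.537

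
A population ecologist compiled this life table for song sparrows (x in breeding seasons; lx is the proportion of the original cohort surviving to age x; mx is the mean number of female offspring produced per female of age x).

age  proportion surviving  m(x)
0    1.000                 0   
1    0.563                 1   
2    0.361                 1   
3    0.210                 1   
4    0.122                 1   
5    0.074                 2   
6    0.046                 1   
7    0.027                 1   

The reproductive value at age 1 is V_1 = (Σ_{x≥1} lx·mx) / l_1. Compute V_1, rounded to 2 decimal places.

2.62

lx·mx for x ≥ 1: 0.563, 0.361, 0.21, 0.122, 0.148, 0.046, 0.027 → sum = 1.477
V_1 = 1.477 / l_1 = 1.477 / 0.563 = 2.623446… → 2.62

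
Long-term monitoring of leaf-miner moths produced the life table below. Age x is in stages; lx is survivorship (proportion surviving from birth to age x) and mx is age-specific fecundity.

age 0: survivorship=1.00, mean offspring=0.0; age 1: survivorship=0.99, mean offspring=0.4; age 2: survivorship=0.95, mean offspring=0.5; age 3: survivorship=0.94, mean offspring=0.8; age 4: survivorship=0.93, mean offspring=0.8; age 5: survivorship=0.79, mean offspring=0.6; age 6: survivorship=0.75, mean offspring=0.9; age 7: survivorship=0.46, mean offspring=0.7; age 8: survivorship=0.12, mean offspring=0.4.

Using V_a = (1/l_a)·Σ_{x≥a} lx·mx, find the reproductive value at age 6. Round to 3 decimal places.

1.393

lx·mx for x ≥ 6: 0.675, 0.322, 0.048 → sum = 1.045
V_6 = 1.045 / l_6 = 1.045 / 0.75 = 1.393333… → 1.393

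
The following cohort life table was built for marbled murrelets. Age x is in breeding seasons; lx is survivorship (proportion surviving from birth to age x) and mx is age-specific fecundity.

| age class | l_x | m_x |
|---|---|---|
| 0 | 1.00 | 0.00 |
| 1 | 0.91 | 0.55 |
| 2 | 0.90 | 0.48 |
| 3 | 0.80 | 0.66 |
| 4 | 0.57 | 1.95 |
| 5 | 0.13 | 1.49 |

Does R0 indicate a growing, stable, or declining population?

R0 = Σ lx·mx = 0 + 0.5005 + 0.432 + 0.528 + 1.1115 + 0.1937 = 2.7657
R0 > 1, so the population is growing.

growing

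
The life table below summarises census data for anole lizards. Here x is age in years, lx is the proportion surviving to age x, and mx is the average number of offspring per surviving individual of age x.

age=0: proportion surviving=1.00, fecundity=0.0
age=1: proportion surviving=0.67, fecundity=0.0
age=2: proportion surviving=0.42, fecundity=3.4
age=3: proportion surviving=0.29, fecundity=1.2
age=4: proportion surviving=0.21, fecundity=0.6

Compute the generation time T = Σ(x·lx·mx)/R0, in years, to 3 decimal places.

lx·mx: 0, 0, 1.428, 0.348, 0.126 → R0 = 1.902
x·lx·mx: 0, 0, 2.856, 1.044, 0.504 → Σ = 4.404
T = 4.404 / 1.902 = 2.315457… → 2.315

2.315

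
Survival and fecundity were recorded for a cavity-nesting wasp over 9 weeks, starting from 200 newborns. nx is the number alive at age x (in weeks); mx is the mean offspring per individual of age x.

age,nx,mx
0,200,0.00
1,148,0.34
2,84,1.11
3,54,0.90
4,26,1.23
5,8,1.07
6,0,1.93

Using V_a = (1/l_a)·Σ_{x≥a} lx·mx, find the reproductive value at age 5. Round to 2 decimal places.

1.07

lx = nx/n0 = nx/200: 1, 0.74, 0.42, 0.27, 0.13, 0.04, 0
lx·mx for x ≥ 5: 0.0428, 0 → sum = 0.0428
V_5 = 0.0428 / l_5 = 0.0428 / 0.04 = 1.07 → 1.07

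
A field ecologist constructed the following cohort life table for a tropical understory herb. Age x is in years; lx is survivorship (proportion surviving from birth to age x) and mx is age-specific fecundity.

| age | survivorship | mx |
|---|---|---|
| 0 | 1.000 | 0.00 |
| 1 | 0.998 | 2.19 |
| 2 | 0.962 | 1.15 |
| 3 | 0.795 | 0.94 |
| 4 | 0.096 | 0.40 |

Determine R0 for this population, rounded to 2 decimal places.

lx·mx by age: 0, 2.18562, 1.1063, 0.7473, 0.0384
R0 = Σ lx·mx = 4.07762 → 4.08

4.08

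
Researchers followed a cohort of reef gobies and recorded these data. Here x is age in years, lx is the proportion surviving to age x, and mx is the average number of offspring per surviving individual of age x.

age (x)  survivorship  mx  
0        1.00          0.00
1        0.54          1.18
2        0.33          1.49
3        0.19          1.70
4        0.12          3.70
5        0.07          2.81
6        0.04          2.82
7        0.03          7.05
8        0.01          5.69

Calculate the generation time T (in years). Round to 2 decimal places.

lx·mx: 0, 0.6372, 0.4917, 0.323, 0.444, 0.1967, 0.1128, 0.2115, 0.0569 → R0 = 2.4738
x·lx·mx: 0, 0.6372, 0.9834, 0.969, 1.776, 0.9835, 0.6768, 1.4805, 0.4552 → Σ = 7.9616
T = 7.9616 / 2.4738 = 3.218369… → 3.22

3.22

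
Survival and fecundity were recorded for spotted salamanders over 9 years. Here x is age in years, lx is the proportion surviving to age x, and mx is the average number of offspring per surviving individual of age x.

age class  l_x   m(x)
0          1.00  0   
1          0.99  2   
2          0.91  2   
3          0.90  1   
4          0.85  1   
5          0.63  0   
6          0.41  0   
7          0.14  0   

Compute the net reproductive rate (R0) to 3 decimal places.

5.550

lx·mx by age: 0, 1.98, 1.82, 0.9, 0.85, 0, 0, 0
R0 = Σ lx·mx = 5.55 → 5.550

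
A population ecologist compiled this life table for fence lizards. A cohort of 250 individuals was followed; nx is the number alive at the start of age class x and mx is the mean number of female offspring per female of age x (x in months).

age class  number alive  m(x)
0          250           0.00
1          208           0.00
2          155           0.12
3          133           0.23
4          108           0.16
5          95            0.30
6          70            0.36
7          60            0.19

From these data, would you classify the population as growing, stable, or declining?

declining

lx = nx/n0 = nx/250: 1, 0.832, 0.62, 0.532, 0.432, 0.38, 0.28, 0.24
R0 = Σ lx·mx = 0 + 0 + 0.0744 + 0.12236 + 0.06912 + 0.114 + 0.1008 + 0.0456 = 0.52628
R0 < 1, so the population is declining.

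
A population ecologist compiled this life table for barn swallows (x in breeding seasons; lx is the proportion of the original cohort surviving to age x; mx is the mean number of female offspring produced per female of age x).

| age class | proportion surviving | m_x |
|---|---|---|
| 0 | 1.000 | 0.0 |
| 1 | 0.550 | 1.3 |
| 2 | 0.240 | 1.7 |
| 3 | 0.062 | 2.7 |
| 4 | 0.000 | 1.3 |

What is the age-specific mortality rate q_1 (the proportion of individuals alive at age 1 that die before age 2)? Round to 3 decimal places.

q_1 = (l_1 − l_2) / l_1 = (0.55 − 0.24) / 0.55
     = 0.31 / 0.55 = 0.563636… → 0.564

0.564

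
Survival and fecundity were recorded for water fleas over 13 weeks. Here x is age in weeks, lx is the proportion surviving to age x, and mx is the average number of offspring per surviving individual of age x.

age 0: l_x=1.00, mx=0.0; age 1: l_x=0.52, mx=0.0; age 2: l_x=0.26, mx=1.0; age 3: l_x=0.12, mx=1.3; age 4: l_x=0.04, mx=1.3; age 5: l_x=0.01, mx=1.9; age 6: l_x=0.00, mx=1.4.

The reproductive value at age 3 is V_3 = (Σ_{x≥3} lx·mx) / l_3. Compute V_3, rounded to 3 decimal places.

lx·mx for x ≥ 3: 0.156, 0.052, 0.019, 0 → sum = 0.227
V_3 = 0.227 / l_3 = 0.227 / 0.12 = 1.891667… → 1.892

1.892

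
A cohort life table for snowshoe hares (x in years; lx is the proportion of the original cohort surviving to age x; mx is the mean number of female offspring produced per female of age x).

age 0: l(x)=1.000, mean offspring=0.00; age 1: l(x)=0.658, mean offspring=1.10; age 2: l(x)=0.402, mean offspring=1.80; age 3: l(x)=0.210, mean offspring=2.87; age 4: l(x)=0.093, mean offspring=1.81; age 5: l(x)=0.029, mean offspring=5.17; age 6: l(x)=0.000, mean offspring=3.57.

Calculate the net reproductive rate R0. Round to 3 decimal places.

lx·mx by age: 0, 0.7238, 0.7236, 0.6027, 0.16833, 0.14993, 0
R0 = Σ lx·mx = 2.36836 → 2.368

2.368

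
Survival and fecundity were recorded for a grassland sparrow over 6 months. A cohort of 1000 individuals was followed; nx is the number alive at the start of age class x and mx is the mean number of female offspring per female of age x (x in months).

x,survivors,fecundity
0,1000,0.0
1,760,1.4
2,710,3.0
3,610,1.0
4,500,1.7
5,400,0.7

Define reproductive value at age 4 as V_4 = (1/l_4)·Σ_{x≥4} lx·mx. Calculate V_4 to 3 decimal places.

lx = nx/n0 = nx/1000: 1, 0.76, 0.71, 0.61, 0.5, 0.4
lx·mx for x ≥ 4: 0.85, 0.28 → sum = 1.13
V_4 = 1.13 / l_4 = 1.13 / 0.5 = 2.26 → 2.260

2.260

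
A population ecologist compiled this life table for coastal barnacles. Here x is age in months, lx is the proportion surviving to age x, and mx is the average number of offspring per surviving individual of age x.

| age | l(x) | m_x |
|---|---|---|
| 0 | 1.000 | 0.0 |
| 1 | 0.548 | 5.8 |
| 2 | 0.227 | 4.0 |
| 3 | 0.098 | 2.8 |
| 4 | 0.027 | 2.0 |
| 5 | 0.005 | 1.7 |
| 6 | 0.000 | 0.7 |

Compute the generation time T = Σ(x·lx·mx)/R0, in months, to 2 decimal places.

lx·mx: 0, 3.1784, 0.908, 0.2744, 0.054, 0.0085, 0 → R0 = 4.4233
x·lx·mx: 0, 3.1784, 1.816, 0.8232, 0.216, 0.0425, 0 → Σ = 6.0761
T = 6.0761 / 4.4233 = 1.373658… → 1.37

1.37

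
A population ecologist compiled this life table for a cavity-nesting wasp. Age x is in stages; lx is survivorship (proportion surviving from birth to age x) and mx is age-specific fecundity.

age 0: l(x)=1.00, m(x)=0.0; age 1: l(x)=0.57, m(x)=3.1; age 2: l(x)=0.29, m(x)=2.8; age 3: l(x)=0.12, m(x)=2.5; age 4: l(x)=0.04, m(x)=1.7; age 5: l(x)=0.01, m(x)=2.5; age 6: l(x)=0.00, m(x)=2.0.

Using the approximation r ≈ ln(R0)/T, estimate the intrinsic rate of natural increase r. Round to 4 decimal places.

R0 = Σ lx·mx = 0 + 1.767 + 0.812 + 0.3 + 0.068 + 0.025 + 0 = 2.972
Σ x·lx·mx = 4.688; T = 4.688/2.972 = 1.57739…
r ≈ ln(R0)/T = ln(2.972)/1.57739… = 0.69053… → 0.6905

0.6905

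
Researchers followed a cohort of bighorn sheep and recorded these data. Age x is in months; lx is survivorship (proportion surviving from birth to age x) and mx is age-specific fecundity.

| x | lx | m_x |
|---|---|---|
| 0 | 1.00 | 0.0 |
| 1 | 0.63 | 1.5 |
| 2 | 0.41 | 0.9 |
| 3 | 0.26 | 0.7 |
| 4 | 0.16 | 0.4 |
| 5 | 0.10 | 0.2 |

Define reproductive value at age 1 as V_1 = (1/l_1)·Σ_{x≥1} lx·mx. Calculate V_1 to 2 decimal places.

lx·mx for x ≥ 1: 0.945, 0.369, 0.182, 0.064, 0.02 → sum = 1.58
V_1 = 1.58 / l_1 = 1.58 / 0.63 = 2.507937… → 2.51

2.51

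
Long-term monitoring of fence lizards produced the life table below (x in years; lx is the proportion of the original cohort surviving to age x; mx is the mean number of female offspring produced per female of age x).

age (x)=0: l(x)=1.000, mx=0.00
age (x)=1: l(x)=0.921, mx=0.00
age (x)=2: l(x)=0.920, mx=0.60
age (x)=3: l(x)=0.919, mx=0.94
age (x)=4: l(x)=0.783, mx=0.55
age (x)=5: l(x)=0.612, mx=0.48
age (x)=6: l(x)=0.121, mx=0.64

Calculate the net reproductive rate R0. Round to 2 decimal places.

2.22

lx·mx by age: 0, 0, 0.552, 0.86386, 0.43065, 0.29376, 0.07744
R0 = Σ lx·mx = 2.21771 → 2.22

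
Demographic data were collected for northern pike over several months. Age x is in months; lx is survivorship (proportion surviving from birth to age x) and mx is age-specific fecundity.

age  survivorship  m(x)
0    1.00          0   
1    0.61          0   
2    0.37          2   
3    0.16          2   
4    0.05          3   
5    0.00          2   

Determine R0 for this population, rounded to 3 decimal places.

lx·mx by age: 0, 0, 0.74, 0.32, 0.15, 0
R0 = Σ lx·mx = 1.21 → 1.210

1.210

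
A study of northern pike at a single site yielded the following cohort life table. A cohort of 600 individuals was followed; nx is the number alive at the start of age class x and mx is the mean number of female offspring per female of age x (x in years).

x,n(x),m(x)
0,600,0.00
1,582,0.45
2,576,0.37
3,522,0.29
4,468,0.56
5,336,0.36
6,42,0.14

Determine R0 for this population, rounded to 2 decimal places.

1.69

lx = nx/n0 = nx/600: 1, 0.97, 0.96, 0.87, 0.78, 0.56, 0.07
lx·mx by age: 0, 0.4365, 0.3552, 0.2523, 0.4368, 0.2016, 0.0098
R0 = Σ lx·mx = 1.6922 → 1.69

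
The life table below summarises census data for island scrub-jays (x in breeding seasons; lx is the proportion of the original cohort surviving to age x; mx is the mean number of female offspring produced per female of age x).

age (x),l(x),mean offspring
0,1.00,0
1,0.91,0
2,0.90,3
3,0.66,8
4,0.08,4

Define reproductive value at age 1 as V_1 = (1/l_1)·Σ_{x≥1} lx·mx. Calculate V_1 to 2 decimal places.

9.12

lx·mx for x ≥ 1: 0, 2.7, 5.28, 0.32 → sum = 8.3
V_1 = 8.3 / l_1 = 8.3 / 0.91 = 9.120879… → 9.12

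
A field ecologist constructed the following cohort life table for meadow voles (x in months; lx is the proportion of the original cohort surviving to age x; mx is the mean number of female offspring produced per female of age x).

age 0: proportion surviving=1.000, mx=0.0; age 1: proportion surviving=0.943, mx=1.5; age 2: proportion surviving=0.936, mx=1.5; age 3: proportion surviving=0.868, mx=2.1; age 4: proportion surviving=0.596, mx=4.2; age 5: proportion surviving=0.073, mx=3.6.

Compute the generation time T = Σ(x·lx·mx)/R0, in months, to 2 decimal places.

lx·mx: 0, 1.4145, 1.404, 1.8228, 2.5032, 0.2628 → R0 = 7.4073
x·lx·mx: 0, 1.4145, 2.808, 5.4684, 10.0128, 1.314 → Σ = 21.0177
T = 21.0177 / 7.4073 = 2.837431… → 2.84

2.84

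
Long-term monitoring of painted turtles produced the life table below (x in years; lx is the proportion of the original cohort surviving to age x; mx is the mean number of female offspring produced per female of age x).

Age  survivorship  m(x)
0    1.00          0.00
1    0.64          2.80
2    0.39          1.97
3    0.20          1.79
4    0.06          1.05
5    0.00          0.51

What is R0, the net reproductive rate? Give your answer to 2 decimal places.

lx·mx by age: 0, 1.792, 0.7683, 0.358, 0.063, 0
R0 = Σ lx·mx = 2.9813 → 2.98

2.98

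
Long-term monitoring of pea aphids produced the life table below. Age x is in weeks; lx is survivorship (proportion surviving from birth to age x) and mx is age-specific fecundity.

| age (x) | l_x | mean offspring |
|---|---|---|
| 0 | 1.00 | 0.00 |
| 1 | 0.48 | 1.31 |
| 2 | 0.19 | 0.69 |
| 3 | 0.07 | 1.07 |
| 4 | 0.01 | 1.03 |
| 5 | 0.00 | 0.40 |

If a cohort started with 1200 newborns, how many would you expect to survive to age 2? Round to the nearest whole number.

Expected survivors = N0 · l_2 = 1200 × 0.19 = 228 → 228

228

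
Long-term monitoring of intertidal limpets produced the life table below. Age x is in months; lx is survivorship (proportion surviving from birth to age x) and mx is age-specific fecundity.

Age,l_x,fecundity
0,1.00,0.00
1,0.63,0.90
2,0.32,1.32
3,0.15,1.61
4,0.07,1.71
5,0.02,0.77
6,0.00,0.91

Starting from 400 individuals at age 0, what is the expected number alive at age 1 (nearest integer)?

Expected survivors = N0 · l_1 = 400 × 0.63 = 252 → 252

252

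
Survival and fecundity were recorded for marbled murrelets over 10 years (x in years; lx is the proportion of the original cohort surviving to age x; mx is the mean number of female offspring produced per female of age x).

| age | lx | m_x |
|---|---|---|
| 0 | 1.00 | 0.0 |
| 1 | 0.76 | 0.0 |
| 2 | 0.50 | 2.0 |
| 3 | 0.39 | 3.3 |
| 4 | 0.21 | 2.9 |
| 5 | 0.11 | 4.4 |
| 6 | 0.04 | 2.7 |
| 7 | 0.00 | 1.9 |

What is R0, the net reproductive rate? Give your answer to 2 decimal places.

lx·mx by age: 0, 0, 1, 1.287, 0.609, 0.484, 0.108, 0
R0 = Σ lx·mx = 3.488 → 3.49

3.49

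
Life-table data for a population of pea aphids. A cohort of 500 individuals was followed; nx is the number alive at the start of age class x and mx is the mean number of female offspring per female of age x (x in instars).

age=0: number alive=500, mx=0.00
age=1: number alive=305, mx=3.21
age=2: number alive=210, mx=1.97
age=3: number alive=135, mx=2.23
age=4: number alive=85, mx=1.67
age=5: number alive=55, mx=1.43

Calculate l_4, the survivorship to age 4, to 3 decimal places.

0.170

l_4 = n_4/n_0 = 85/500 = 0.17 → 0.170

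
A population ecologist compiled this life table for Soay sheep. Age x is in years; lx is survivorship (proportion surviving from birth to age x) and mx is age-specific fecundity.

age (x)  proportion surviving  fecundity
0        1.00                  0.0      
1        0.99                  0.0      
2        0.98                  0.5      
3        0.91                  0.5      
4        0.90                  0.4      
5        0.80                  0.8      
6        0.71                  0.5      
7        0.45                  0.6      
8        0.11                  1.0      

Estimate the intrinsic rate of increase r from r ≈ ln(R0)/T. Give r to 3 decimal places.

R0 = Σ lx·mx = 0 + 0 + 0.49 + 0.455 + 0.36 + 0.64 + 0.355 + 0.27 + 0.11 = 2.68
Σ x·lx·mx = 11.885; T = 11.885/2.68 = 4.4347…
r ≈ ln(R0)/T = ln(2.68)/4.4347… = 0.2223… → 0.222

0.222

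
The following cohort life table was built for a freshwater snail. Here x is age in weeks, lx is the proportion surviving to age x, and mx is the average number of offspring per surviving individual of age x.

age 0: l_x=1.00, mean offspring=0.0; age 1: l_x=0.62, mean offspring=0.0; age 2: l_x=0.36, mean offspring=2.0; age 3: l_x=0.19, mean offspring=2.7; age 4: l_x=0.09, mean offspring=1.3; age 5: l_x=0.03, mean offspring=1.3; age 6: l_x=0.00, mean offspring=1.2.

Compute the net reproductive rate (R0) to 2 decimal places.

lx·mx by age: 0, 0, 0.72, 0.513, 0.117, 0.039, 0
R0 = Σ lx·mx = 1.389 → 1.39

1.39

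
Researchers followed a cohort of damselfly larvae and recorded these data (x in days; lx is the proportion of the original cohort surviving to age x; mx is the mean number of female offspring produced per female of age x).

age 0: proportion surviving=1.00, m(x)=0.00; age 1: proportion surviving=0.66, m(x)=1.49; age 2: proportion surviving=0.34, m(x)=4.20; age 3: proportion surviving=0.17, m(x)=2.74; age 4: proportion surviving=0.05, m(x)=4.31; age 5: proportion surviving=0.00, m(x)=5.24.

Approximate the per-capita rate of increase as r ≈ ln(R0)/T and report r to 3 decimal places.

R0 = Σ lx·mx = 0 + 0.9834 + 1.428 + 0.4658 + 0.2155 + 0 = 3.0927
Σ x·lx·mx = 6.0988; T = 6.0988/3.0927 = 1.972…
r ≈ ln(R0)/T = ln(3.0927)/1.972… = 0.57254… → 0.573

0.573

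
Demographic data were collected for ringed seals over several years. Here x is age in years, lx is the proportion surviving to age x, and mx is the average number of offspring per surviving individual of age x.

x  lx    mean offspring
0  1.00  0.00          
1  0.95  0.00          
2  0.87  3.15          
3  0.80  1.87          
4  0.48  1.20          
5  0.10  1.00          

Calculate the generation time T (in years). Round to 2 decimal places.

lx·mx: 0, 0, 2.7405, 1.496, 0.576, 0.1 → R0 = 4.9125
x·lx·mx: 0, 0, 5.481, 4.488, 2.304, 0.5 → Σ = 12.773
T = 12.773 / 4.9125 = 2.600102… → 2.60

2.60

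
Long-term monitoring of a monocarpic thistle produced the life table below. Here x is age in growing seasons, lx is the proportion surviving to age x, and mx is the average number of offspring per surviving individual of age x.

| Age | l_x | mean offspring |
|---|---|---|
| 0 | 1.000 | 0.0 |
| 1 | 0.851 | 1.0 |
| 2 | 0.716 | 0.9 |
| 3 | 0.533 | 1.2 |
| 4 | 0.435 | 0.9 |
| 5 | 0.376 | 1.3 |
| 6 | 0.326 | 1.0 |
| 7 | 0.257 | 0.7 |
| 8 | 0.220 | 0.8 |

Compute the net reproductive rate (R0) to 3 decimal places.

3.697

lx·mx by age: 0, 0.851, 0.6444, 0.6396, 0.3915, 0.4888, 0.326, 0.1799, 0.176
R0 = Σ lx·mx = 3.6972 → 3.697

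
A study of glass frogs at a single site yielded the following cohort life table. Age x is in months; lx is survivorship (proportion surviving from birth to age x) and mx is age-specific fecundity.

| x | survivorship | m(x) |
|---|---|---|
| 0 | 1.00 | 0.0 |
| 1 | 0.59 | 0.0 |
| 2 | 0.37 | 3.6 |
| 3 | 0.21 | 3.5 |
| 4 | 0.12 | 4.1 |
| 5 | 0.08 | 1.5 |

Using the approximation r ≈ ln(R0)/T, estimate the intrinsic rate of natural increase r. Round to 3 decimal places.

0.355

R0 = Σ lx·mx = 0 + 0 + 1.332 + 0.735 + 0.492 + 0.12 = 2.679
Σ x·lx·mx = 7.437; T = 7.437/2.679 = 2.77604…
r ≈ ln(R0)/T = ln(2.679)/2.77604… = 0.35498… → 0.355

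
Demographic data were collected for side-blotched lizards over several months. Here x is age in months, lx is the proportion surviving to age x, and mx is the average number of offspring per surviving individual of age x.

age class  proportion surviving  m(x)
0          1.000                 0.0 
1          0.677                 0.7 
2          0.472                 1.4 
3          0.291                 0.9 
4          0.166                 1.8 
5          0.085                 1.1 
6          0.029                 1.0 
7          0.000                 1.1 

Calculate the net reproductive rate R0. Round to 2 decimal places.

lx·mx by age: 0, 0.4739, 0.6608, 0.2619, 0.2988, 0.0935, 0.029, 0
R0 = Σ lx·mx = 1.8179 → 1.82

1.82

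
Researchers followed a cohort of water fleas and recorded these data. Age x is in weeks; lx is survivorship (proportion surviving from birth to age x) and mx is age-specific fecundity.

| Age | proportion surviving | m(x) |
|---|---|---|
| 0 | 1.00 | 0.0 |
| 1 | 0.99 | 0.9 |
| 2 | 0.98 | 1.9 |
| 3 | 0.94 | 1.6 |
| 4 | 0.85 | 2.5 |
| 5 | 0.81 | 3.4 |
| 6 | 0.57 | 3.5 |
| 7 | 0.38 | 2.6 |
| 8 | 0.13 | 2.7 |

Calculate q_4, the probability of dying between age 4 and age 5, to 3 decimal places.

0.047

q_4 = (l_4 − l_5) / l_4 = (0.85 − 0.81) / 0.85
     = 0.04 / 0.85 = 0.047059… → 0.047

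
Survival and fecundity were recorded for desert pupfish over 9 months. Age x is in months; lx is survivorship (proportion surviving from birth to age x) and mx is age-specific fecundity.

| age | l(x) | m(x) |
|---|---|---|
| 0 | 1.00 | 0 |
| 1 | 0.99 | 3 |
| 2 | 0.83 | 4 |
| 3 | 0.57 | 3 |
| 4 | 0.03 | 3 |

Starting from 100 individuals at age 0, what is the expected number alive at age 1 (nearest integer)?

Expected survivors = N0 · l_1 = 100 × 0.99 = 99 → 99

99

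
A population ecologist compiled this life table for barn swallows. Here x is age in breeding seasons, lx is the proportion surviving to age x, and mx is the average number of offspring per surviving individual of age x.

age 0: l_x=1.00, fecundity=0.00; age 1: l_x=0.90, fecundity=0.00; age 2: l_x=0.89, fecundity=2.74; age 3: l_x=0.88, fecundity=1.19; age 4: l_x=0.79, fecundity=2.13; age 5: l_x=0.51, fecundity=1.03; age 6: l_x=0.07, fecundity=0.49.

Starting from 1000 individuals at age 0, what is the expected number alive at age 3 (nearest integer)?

Expected survivors = N0 · l_3 = 1000 × 0.88 = 880 → 880

880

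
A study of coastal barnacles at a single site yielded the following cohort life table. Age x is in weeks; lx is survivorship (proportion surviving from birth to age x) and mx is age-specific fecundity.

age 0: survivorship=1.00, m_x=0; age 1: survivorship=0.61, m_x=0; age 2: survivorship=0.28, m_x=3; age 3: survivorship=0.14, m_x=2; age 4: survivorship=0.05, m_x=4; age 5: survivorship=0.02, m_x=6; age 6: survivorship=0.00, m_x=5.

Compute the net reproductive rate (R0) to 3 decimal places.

1.440

lx·mx by age: 0, 0, 0.84, 0.28, 0.2, 0.12, 0
R0 = Σ lx·mx = 1.44 → 1.440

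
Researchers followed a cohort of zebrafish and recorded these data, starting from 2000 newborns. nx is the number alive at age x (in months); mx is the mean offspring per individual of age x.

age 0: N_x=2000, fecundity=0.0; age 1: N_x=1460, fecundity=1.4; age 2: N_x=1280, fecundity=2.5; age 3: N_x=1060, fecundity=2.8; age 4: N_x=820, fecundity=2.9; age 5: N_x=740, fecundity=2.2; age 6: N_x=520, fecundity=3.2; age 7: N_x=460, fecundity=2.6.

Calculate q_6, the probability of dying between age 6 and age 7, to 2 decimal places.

lx = nx/n0 = nx/2000: 1, 0.73, 0.64, 0.53, 0.41, 0.37, 0.26, 0.23
q_6 = (l_6 − l_7) / l_6 = (0.26 − 0.23) / 0.26
     = 0.03 / 0.26 = 0.115385… → 0.12

0.12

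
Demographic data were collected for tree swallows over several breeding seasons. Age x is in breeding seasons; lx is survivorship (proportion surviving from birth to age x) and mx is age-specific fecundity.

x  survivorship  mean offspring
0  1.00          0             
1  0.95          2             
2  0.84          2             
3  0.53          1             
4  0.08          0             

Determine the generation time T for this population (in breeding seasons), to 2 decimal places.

1.67

lx·mx: 0, 1.9, 1.68, 0.53, 0 → R0 = 4.11
x·lx·mx: 0, 1.9, 3.36, 1.59, 0 → Σ = 6.85
T = 6.85 / 4.11 = 1.666667… → 1.67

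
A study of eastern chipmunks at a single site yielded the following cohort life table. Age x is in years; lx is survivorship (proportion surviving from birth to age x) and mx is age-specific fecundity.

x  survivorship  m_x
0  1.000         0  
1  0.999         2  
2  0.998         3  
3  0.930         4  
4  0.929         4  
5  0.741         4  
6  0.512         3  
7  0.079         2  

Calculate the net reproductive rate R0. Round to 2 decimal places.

17.09

lx·mx by age: 0, 1.998, 2.994, 3.72, 3.716, 2.964, 1.536, 0.158
R0 = Σ lx·mx = 17.086 → 17.09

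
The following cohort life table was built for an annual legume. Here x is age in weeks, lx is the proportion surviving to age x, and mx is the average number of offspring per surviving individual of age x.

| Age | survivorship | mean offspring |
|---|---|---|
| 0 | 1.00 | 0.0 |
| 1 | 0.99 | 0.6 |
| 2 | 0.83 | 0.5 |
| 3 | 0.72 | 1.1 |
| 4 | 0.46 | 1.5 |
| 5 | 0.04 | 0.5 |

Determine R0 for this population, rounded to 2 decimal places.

lx·mx by age: 0, 0.594, 0.415, 0.792, 0.69, 0.02
R0 = Σ lx·mx = 2.511 → 2.51

2.51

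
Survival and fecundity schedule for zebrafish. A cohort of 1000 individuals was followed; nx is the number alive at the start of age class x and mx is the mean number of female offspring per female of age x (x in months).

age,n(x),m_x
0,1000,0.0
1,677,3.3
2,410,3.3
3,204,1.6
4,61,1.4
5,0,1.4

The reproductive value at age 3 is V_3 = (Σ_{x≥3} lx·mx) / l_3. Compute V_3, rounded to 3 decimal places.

lx = nx/n0 = nx/1000: 1, 0.677, 0.41, 0.204, 0.061, 0
lx·mx for x ≥ 3: 0.3264, 0.0854, 0 → sum = 0.4118
V_3 = 0.4118 / l_3 = 0.4118 / 0.204 = 2.018627… → 2.019

2.019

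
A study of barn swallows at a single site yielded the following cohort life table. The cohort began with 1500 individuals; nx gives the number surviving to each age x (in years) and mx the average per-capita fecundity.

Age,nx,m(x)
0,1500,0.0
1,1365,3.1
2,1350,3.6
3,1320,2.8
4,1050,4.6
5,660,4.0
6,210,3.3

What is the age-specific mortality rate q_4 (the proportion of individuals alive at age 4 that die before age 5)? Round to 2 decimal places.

lx = nx/n0 = nx/1500: 1, 0.91, 0.9, 0.88, 0.7, 0.44, 0.14
q_4 = (l_4 − l_5) / l_4 = (0.7 − 0.44) / 0.7
     = 0.26 / 0.7 = 0.371429… → 0.37

0.37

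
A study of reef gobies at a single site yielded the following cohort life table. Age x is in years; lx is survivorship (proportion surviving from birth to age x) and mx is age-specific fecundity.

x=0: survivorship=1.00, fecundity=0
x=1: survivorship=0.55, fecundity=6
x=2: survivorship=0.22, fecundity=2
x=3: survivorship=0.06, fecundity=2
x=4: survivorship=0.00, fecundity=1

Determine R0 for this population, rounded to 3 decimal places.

lx·mx by age: 0, 3.3, 0.44, 0.12, 0
R0 = Σ lx·mx = 3.86 → 3.860

3.860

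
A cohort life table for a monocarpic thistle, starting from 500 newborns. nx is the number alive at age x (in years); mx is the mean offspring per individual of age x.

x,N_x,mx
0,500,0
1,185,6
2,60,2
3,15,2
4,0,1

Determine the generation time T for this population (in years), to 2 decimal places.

1.14

lx = nx/n0 = nx/500: 1, 0.37, 0.12, 0.03, 0
lx·mx: 0, 2.22, 0.24, 0.06, 0 → R0 = 2.52
x·lx·mx: 0, 2.22, 0.48, 0.18, 0 → Σ = 2.88
T = 2.88 / 2.52 = 1.142857… → 1.14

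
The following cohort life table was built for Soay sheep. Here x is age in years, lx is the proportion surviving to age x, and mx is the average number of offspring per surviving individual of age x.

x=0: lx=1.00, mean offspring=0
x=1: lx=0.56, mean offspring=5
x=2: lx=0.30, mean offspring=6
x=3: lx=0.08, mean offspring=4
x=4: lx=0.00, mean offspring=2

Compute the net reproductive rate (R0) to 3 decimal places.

lx·mx by age: 0, 2.8, 1.8, 0.32, 0
R0 = Σ lx·mx = 4.92 → 4.920

4.920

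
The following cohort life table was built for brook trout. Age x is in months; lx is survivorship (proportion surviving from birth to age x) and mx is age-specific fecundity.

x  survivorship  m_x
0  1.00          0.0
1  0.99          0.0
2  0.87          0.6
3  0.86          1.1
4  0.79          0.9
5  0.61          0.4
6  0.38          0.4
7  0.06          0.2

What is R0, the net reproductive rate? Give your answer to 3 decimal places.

lx·mx by age: 0, 0, 0.522, 0.946, 0.711, 0.244, 0.152, 0.012
R0 = Σ lx·mx = 2.587 → 2.587

2.587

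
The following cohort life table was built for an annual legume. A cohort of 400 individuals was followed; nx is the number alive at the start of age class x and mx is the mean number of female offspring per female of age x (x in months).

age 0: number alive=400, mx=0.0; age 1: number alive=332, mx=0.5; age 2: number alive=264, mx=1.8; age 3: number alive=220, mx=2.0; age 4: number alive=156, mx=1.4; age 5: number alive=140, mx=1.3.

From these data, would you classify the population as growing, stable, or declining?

lx = nx/n0 = nx/400: 1, 0.83, 0.66, 0.55, 0.39, 0.35
R0 = Σ lx·mx = 0 + 0.415 + 1.188 + 1.1 + 0.546 + 0.455 = 3.704
R0 > 1, so the population is growing.

growing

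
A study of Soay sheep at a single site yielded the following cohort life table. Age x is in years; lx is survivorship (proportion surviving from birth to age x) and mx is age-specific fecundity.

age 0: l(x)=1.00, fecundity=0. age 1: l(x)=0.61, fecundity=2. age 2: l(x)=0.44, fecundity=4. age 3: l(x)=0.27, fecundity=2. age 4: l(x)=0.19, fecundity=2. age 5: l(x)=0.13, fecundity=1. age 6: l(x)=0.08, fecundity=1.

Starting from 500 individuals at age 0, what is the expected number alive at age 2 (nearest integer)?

220

Expected survivors = N0 · l_2 = 500 × 0.44 = 220 → 220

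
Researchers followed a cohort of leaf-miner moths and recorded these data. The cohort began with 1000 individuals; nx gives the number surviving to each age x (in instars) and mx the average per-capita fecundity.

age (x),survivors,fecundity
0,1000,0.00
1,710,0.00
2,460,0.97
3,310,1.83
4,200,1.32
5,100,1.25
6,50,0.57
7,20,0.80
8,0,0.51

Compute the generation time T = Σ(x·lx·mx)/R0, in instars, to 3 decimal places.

lx = nx/n0 = nx/1000: 1, 0.71, 0.46, 0.31, 0.2, 0.1, 0.05, 0.02, 0
lx·mx: 0, 0, 0.4462, 0.5673, 0.264, 0.125, 0.0285, 0.016, 0 → R0 = 1.447
x·lx·mx: 0, 0, 0.8924, 1.7019, 1.056, 0.625, 0.171, 0.112, 0 → Σ = 4.5583
T = 4.5583 / 1.447 = 3.150173… → 3.150

3.150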